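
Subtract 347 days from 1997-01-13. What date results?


Start: 1997-01-13, subtract 347 days
Back 13 days from January 13 reaches December 31, 1996 -> 334 left
December 1996 has 31 days -> back to November 30, 1996 -> 303 left
November 1996 has 30 days -> back to October 31, 1996 -> 273 left
October 1996 has 31 days -> back to September 30, 1996 -> 242 left
September 1996 has 30 days -> back to August 31, 1996 -> 212 left
August 1996 has 31 days -> back to July 31, 1996 -> 181 left
July 1996 has 31 days -> back to June 30, 1996 -> 150 left
June 1996 has 30 days -> back to May 31, 1996 -> 120 left
May 1996 has 31 days -> back to April 30, 1996 -> 89 left
April 1996 has 30 days -> back to March 31, 1996 -> 59 left
March 1996 has 31 days -> back to February 29, 1996 -> 28 left
February 1996: 29 - 28 = 1 -> lands on February 1

Result: 1996-02-01


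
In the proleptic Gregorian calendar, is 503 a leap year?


Gregorian leap year rule: divisible by 4, but not by 100, unless also by 400.
503 is not divisible by 4 -> not a leap year

No


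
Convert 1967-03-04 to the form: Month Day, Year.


ISO 1967-03-04 parses as year=1967, month=03, day=04
Month 3 -> March

March 4, 1967


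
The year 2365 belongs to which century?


Century = (year - 1) // 100 + 1
= (2365 - 1) // 100 + 1
= 2364 // 100 + 1
= 23 + 1

24th century


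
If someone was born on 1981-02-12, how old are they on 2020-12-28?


Birth: 1981-02-12
Reference: 2020-12-28
Year difference: 2020 - 1981 = 39

39 years old


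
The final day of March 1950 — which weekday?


March 1950 has 31 days
Anchor: Jan 1, 1950. With p = 1950 - 1 = 1949: (p + p//4 - p//100 + p//400) mod 7 = (1949 + 487 - 19 + 4) mod 7 = 2421 mod 7 = 6 -> Sunday (Mon=0 ... Sun=6)
Days before March (Jan-Feb): 59; March 1 index = (6 + 59) mod 7 = 2 -> Wednesday
Last day offset: 31 - 1 = 30 days
Weekday index = (2 + 30) mod 7 = 4

Friday, March 31


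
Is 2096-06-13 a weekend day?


Anchor: Jan 1, 2096. With p = 2096 - 1 = 2095: (p + p//4 - p//100 + p//400) mod 7 = (2095 + 523 - 20 + 5) mod 7 = 2603 mod 7 = 6 -> Sunday (Mon=0 ... Sun=6)
Day of year: 165; offset = 164
Weekday index = (6 + 164) mod 7 = 2 -> Wednesday
Weekend days: Saturday, Sunday

No


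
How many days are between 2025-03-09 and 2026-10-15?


From 2025-03-09 to 2026-10-15
2025-03-09: days before March = 31 + 28 = 59 (2025 is not a leap year); day of year = 59 + 9 = 68
2026-10-15: days before October = 31 + 28 + 31 + 30 + 31 + 30 + 31 + 31 + 30 = 273 (2026 is not a leap year); day of year = 273 + 15 = 288
Rest of 2025: 365 - 68 = 297
Total = 297 + 288 = 585

585 days


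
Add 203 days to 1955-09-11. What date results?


Start: 1955-09-11, add 203 days
September 1955 has 30 days: 30 - 11 = 19 days to September 30 -> 184 left
October 1955 has 31 days -> 153 left
November 1955 has 30 days -> 123 left
December 1955 has 31 days -> 92 left
January 1956 has 31 days -> 61 left
February 1956 has 29 days -> 32 left
March 1956 has 31 days -> 1 left
April 1956: 1 <= 30 -> lands on April 1

Result: 1956-04-01


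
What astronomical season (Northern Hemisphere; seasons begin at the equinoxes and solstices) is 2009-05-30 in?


Date: May 30
Astronomical Spring (approx.; exact equinox/solstice day varies by year): March 20 to June 20
May 30 falls within the Spring window

Spring


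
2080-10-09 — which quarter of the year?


Month: October (month 10)
Q1: Jan-Mar, Q2: Apr-Jun, Q3: Jul-Sep, Q4: Oct-Dec

Q4


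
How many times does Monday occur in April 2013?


April 2013 has 30 days
Anchor: Jan 1, 2013. With p = 2013 - 1 = 2012: (p + p//4 - p//100 + p//400) mod 7 = (2012 + 503 - 20 + 5) mod 7 = 2500 mod 7 = 1 -> Tuesday (Mon=0 ... Sun=6)
Days before April (Jan-Mar): 90; April 1 index = (1 + 90) mod 7 = 0 -> Monday
First Monday is April 1
Mondays: 1, 8, 15, 22, 29

5 Mondays


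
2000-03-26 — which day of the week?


Date: March 26, 2000
Anchor: Jan 1, 2000. With p = 2000 - 1 = 1999: (p + p//4 - p//100 + p//400) mod 7 = (1999 + 499 - 19 + 4) mod 7 = 2483 mod 7 = 5 -> Saturday (Mon=0 ... Sun=6)
Days before March (Jan-Feb): 60; offset = 60 + 26 - 1 = 85
Weekday index = (5 + 85) mod 7 = 6

Day of the week: Sunday


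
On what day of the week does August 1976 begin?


Target: August 1, 1976
Anchor: Jan 1, 1976. With p = 1976 - 1 = 1975: (p + p//4 - p//100 + p//400) mod 7 = (1975 + 493 - 19 + 4) mod 7 = 2453 mod 7 = 3 -> Thursday (Mon=0 ... Sun=6)
Days before August (Jan-Jul): 213 days
Weekday index = (3 + 213) mod 7 = 6

Sunday


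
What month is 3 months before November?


November is month 11
11 - 3 = 8

August


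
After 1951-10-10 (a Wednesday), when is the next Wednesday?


Current: Wednesday
Target: Wednesday
Days ahead: 7

Next Wednesday: 1951-10-17


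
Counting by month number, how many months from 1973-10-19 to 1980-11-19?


From October 1973 to November 1980
7 years * 12 = 84 months, plus 1 month = 85

85 months


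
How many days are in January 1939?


January 1939

31 days


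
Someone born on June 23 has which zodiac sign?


Date: June 23
Conventional tropical zodiac dates: Cancer from June 21 onward; Leo starts July 23
June 23 falls within the Cancer range

Cancer


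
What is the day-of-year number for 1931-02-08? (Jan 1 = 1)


Date: February 8, 1931
Days in months 1 through 1: 31
Plus 8 days in February

Day of year: 39


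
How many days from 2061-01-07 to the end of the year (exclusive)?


Day of year: 7 of 365
Remaining = 365 - 7

358 days


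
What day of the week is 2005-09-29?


Date: September 29, 2005
Anchor: Jan 1, 2005. With p = 2005 - 1 = 2004: (p + p//4 - p//100 + p//400) mod 7 = (2004 + 501 - 20 + 5) mod 7 = 2490 mod 7 = 5 -> Saturday (Mon=0 ... Sun=6)
Days before September (Jan-Aug): 243; offset = 243 + 29 - 1 = 271
Weekday index = (5 + 271) mod 7 = 3

Day of the week: Thursday


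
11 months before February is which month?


February is month 2
2 - 11 = -9; wrap: -9 + 12 = 3

March


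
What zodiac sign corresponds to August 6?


Date: August 6
Conventional tropical zodiac dates: Leo from July 23 onward; Virgo starts August 23
August 6 falls within the Leo range

Leo


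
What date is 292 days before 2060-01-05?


Start: 2060-01-05, subtract 292 days
Back 5 days from January 5 reaches December 31, 2059 -> 287 left
December 2059 has 31 days -> back to November 30, 2059 -> 256 left
November 2059 has 30 days -> back to October 31, 2059 -> 226 left
October 2059 has 31 days -> back to September 30, 2059 -> 195 left
September 2059 has 30 days -> back to August 31, 2059 -> 165 left
August 2059 has 31 days -> back to July 31, 2059 -> 134 left
July 2059 has 31 days -> back to June 30, 2059 -> 103 left
June 2059 has 30 days -> back to May 31, 2059 -> 73 left
May 2059 has 31 days -> back to April 30, 2059 -> 42 left
April 2059 has 30 days -> back to March 31, 2059 -> 12 left
March 2059: 31 - 12 = 19 -> lands on March 19

Result: 2059-03-19


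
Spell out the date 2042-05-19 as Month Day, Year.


ISO 2042-05-19 parses as year=2042, month=05, day=19
Month 5 -> May

May 19, 2042


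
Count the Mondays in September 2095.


September 2095 has 30 days
Anchor: Jan 1, 2095. With p = 2095 - 1 = 2094: (p + p//4 - p//100 + p//400) mod 7 = (2094 + 523 - 20 + 5) mod 7 = 2602 mod 7 = 5 -> Saturday (Mon=0 ... Sun=6)
Days before September (Jan-Aug): 243; September 1 index = (5 + 243) mod 7 = 3 -> Thursday
First Monday is September 5
Mondays: 5, 12, 19, 26

4 Mondays


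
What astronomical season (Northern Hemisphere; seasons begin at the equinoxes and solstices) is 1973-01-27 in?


Date: January 27
Astronomical Winter (approx.; exact equinox/solstice day varies by year): December 21 to March 19
January 27 falls within the Winter window

Winter


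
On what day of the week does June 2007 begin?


Target: June 1, 2007
Anchor: Jan 1, 2007. With p = 2007 - 1 = 2006: (p + p//4 - p//100 + p//400) mod 7 = (2006 + 501 - 20 + 5) mod 7 = 2492 mod 7 = 0 -> Monday (Mon=0 ... Sun=6)
Days before June (Jan-May): 151 days
Weekday index = (0 + 151) mod 7 = 4

Friday


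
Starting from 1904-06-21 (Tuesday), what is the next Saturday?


Current: Tuesday
Target: Saturday
Days ahead: 4

Next Saturday: 1904-06-25


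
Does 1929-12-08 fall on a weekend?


Anchor: Jan 1, 1929. With p = 1929 - 1 = 1928: (p + p//4 - p//100 + p//400) mod 7 = (1928 + 482 - 19 + 4) mod 7 = 2395 mod 7 = 1 -> Tuesday (Mon=0 ... Sun=6)
Day of year: 342; offset = 341
Weekday index = (1 + 341) mod 7 = 6 -> Sunday
Weekend days: Saturday, Sunday

Yes


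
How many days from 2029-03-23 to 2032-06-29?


From 2029-03-23 to 2032-06-29
2029-03-23: days before March = 31 + 28 = 59 (2029 is not a leap year); day of year = 59 + 23 = 82
2032-06-29: days before June = 31 + 29 + 31 + 30 + 31 = 152 (2032 is a leap year); day of year = 152 + 29 = 181
Rest of 2029: 365 - 82 = 283
Full years 2030 (365), 2031 (365): 730
Total = 283 + 730 + 181 = 1194

1194 days


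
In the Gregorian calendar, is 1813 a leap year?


Gregorian leap year rule: divisible by 4, but not by 100, unless also by 400.
1813 is not divisible by 4 -> not a leap year

No


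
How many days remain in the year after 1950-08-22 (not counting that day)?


Day of year: 234 of 365
Remaining = 365 - 234

131 days


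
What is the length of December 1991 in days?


December 1991

31 days


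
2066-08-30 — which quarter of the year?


Month: August (month 8)
Q1: Jan-Mar, Q2: Apr-Jun, Q3: Jul-Sep, Q4: Oct-Dec

Q3


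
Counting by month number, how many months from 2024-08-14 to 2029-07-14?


From August 2024 to July 2029
5 years * 12 = 60 months, minus 1 month = 59

59 months


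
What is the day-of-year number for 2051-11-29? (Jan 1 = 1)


Date: November 29, 2051
Days in months 1 through 10: 304
Plus 29 days in November

Day of year: 333


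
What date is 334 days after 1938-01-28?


Start: 1938-01-28, add 334 days
January 1938 has 31 days: 31 - 28 = 3 days to January 31 -> 331 left
February 1938 has 28 days -> 303 left
March 1938 has 31 days -> 272 left
April 1938 has 30 days -> 242 left
May 1938 has 31 days -> 211 left
June 1938 has 30 days -> 181 left
July 1938 has 31 days -> 150 left
August 1938 has 31 days -> 119 left
September 1938 has 30 days -> 89 left
October 1938 has 31 days -> 58 left
November 1938 has 30 days -> 28 left
December 1938: 28 <= 31 -> lands on December 28

Result: 1938-12-28


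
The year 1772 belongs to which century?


Century = (year - 1) // 100 + 1
= (1772 - 1) // 100 + 1
= 1771 // 100 + 1
= 17 + 1

18th century


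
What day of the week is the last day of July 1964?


July 1964 has 31 days
Anchor: Jan 1, 1964. With p = 1964 - 1 = 1963: (p + p//4 - p//100 + p//400) mod 7 = (1963 + 490 - 19 + 4) mod 7 = 2438 mod 7 = 2 -> Wednesday (Mon=0 ... Sun=6)
Days before July (Jan-Jun): 182; July 1 index = (2 + 182) mod 7 = 2 -> Wednesday
Last day offset: 31 - 1 = 30 days
Weekday index = (2 + 30) mod 7 = 4

Friday, July 31


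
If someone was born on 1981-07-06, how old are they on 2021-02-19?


Birth: 1981-07-06
Reference: 2021-02-19
Year difference: 2021 - 1981 = 40
Birthday not yet reached in 2021, subtract 1

39 years old


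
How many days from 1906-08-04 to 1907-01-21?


From 1906-08-04 to 1907-01-21
1906-08-04: days before August = 31 + 28 + 31 + 30 + 31 + 30 + 31 = 212 (1906 is not a leap year); day of year = 212 + 4 = 216
1907-01-21: day of year = 21
Rest of 1906: 365 - 216 = 149
Total = 149 + 21 = 170

170 days


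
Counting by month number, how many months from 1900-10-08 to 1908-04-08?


From October 1900 to April 1908
8 years * 12 = 96 months, minus 6 months = 90

90 months


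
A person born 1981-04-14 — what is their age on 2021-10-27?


Birth: 1981-04-14
Reference: 2021-10-27
Year difference: 2021 - 1981 = 40

40 years old


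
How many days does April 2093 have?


April 2093

30 days


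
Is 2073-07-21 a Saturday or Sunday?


Anchor: Jan 1, 2073. With p = 2073 - 1 = 2072: (p + p//4 - p//100 + p//400) mod 7 = (2072 + 518 - 20 + 5) mod 7 = 2575 mod 7 = 6 -> Sunday (Mon=0 ... Sun=6)
Day of year: 202; offset = 201
Weekday index = (6 + 201) mod 7 = 4 -> Friday
Weekend days: Saturday, Sunday

No


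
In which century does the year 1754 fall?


Century = (year - 1) // 100 + 1
= (1754 - 1) // 100 + 1
= 1753 // 100 + 1
= 17 + 1

18th century


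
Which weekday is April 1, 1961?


Target: April 1, 1961
Anchor: Jan 1, 1961. With p = 1961 - 1 = 1960: (p + p//4 - p//100 + p//400) mod 7 = (1960 + 490 - 19 + 4) mod 7 = 2435 mod 7 = 6 -> Sunday (Mon=0 ... Sun=6)
Days before April (Jan-Mar): 90 days
Weekday index = (6 + 90) mod 7 = 5

Saturday


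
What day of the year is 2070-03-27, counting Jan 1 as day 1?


Date: March 27, 2070
Days in months 1 through 2: 59
Plus 27 days in March

Day of year: 86


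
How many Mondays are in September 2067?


September 2067 has 30 days
Anchor: Jan 1, 2067. With p = 2067 - 1 = 2066: (p + p//4 - p//100 + p//400) mod 7 = (2066 + 516 - 20 + 5) mod 7 = 2567 mod 7 = 5 -> Saturday (Mon=0 ... Sun=6)
Days before September (Jan-Aug): 243; September 1 index = (5 + 243) mod 7 = 3 -> Thursday
First Monday is September 5
Mondays: 5, 12, 19, 26

4 Mondays


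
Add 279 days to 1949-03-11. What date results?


Start: 1949-03-11, add 279 days
March 1949 has 31 days: 31 - 11 = 20 days to March 31 -> 259 left
April 1949 has 30 days -> 229 left
May 1949 has 31 days -> 198 left
June 1949 has 30 days -> 168 left
July 1949 has 31 days -> 137 left
August 1949 has 31 days -> 106 left
September 1949 has 30 days -> 76 left
October 1949 has 31 days -> 45 left
November 1949 has 30 days -> 15 left
December 1949: 15 <= 31 -> lands on December 15

Result: 1949-12-15


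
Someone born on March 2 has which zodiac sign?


Date: March 2
Conventional tropical zodiac dates: Pisces from February 19 onward; Aries starts March 21
March 2 falls within the Pisces range

Pisces


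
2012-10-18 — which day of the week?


Date: October 18, 2012
Anchor: Jan 1, 2012. With p = 2012 - 1 = 2011: (p + p//4 - p//100 + p//400) mod 7 = (2011 + 502 - 20 + 5) mod 7 = 2498 mod 7 = 6 -> Sunday (Mon=0 ... Sun=6)
Days before October (Jan-Sep): 274; offset = 274 + 18 - 1 = 291
Weekday index = (6 + 291) mod 7 = 3

Day of the week: Thursday


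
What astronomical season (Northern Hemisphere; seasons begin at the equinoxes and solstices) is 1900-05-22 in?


Date: May 22
Astronomical Spring (approx.; exact equinox/solstice day varies by year): March 20 to June 20
May 22 falls within the Spring window

Spring


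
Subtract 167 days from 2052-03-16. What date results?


Start: 2052-03-16, subtract 167 days
Back 16 days from March 16 reaches February 29, 2052 -> 151 left
February 2052 has 29 days -> back to January 31, 2052 -> 122 left
January 2052 has 31 days -> back to December 31, 2051 -> 91 left
December 2051 has 31 days -> back to November 30, 2051 -> 60 left
November 2051 has 30 days -> back to October 31, 2051 -> 30 left
October 2051: 31 - 30 = 1 -> lands on October 1

Result: 2051-10-01


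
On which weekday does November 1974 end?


November 1974 has 30 days
Anchor: Jan 1, 1974. With p = 1974 - 1 = 1973: (p + p//4 - p//100 + p//400) mod 7 = (1973 + 493 - 19 + 4) mod 7 = 2451 mod 7 = 1 -> Tuesday (Mon=0 ... Sun=6)
Days before November (Jan-Oct): 304; November 1 index = (1 + 304) mod 7 = 4 -> Friday
Last day offset: 30 - 1 = 29 days
Weekday index = (4 + 29) mod 7 = 5

Saturday, November 30


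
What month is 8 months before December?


December is month 12
12 - 8 = 4

April


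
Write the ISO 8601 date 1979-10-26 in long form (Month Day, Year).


ISO 1979-10-26 parses as year=1979, month=10, day=26
Month 10 -> October

October 26, 1979


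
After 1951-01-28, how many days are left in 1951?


Day of year: 28 of 365
Remaining = 365 - 28

337 days


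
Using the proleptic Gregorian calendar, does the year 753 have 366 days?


Gregorian leap year rule: divisible by 4, but not by 100, unless also by 400.
753 is not divisible by 4 -> not a leap year

No


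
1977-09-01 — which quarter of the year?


Month: September (month 9)
Q1: Jan-Mar, Q2: Apr-Jun, Q3: Jul-Sep, Q4: Oct-Dec

Q3


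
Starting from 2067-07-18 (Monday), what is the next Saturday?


Current: Monday
Target: Saturday
Days ahead: 5

Next Saturday: 2067-07-23


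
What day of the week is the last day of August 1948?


August 1948 has 31 days
Anchor: Jan 1, 1948. With p = 1948 - 1 = 1947: (p + p//4 - p//100 + p//400) mod 7 = (1947 + 486 - 19 + 4) mod 7 = 2418 mod 7 = 3 -> Thursday (Mon=0 ... Sun=6)
Days before August (Jan-Jul): 213; August 1 index = (3 + 213) mod 7 = 6 -> Sunday
Last day offset: 31 - 1 = 30 days
Weekday index = (6 + 30) mod 7 = 1

Tuesday, August 31


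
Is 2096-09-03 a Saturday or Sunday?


Anchor: Jan 1, 2096. With p = 2096 - 1 = 2095: (p + p//4 - p//100 + p//400) mod 7 = (2095 + 523 - 20 + 5) mod 7 = 2603 mod 7 = 6 -> Sunday (Mon=0 ... Sun=6)
Day of year: 247; offset = 246
Weekday index = (6 + 246) mod 7 = 0 -> Monday
Weekend days: Saturday, Sunday

No


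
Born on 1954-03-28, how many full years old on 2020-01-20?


Birth: 1954-03-28
Reference: 2020-01-20
Year difference: 2020 - 1954 = 66
Birthday not yet reached in 2020, subtract 1

65 years old


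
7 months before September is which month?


September is month 9
9 - 7 = 2

February


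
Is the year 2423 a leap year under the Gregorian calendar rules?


Gregorian leap year rule: divisible by 4, but not by 100, unless also by 400.
2423 is not divisible by 4 -> not a leap year

No


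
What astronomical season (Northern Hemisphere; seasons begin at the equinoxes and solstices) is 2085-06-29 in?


Date: June 29
Astronomical Summer (approx.; exact equinox/solstice day varies by year): June 21 to September 21
June 29 falls within the Summer window

Summer


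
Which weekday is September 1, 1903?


Target: September 1, 1903
Anchor: Jan 1, 1903. With p = 1903 - 1 = 1902: (p + p//4 - p//100 + p//400) mod 7 = (1902 + 475 - 19 + 4) mod 7 = 2362 mod 7 = 3 -> Thursday (Mon=0 ... Sun=6)
Days before September (Jan-Aug): 243 days
Weekday index = (3 + 243) mod 7 = 1

Tuesday


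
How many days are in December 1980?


December 1980

31 days


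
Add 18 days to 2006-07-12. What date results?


Start: 2006-07-12, add 18 days
July 2006 has 31 days; 12 + 18 = 30 stays within July

Result: 2006-07-30


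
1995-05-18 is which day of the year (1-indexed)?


Date: May 18, 1995
Days in months 1 through 4: 120
Plus 18 days in May

Day of year: 138


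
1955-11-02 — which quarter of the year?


Month: November (month 11)
Q1: Jan-Mar, Q2: Apr-Jun, Q3: Jul-Sep, Q4: Oct-Dec

Q4


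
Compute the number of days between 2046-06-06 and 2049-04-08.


From 2046-06-06 to 2049-04-08
2046-06-06: days before June = 31 + 28 + 31 + 30 + 31 = 151 (2046 is not a leap year); day of year = 151 + 6 = 157
2049-04-08: days before April = 31 + 28 + 31 = 90 (2049 is not a leap year); day of year = 90 + 8 = 98
Rest of 2046: 365 - 157 = 208
Full years 2047 (365), 2048 (366): 731
Total = 208 + 731 + 98 = 1037

1037 days


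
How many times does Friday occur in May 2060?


May 2060 has 31 days
Anchor: Jan 1, 2060. With p = 2060 - 1 = 2059: (p + p//4 - p//100 + p//400) mod 7 = (2059 + 514 - 20 + 5) mod 7 = 2558 mod 7 = 3 -> Thursday (Mon=0 ... Sun=6)
Days before May (Jan-Apr): 121; May 1 index = (3 + 121) mod 7 = 5 -> Saturday
First Friday is May 7
Fridays: 7, 14, 21, 28

4 Fridays


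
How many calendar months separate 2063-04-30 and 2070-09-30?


From April 2063 to September 2070
7 years * 12 = 84 months, plus 5 months = 89

89 months


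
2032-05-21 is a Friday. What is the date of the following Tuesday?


Current: Friday
Target: Tuesday
Days ahead: 4

Next Tuesday: 2032-05-25


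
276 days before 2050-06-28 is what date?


Start: 2050-06-28, subtract 276 days
Back 28 days from June 28 reaches May 31, 2050 -> 248 left
May 2050 has 31 days -> back to April 30, 2050 -> 217 left
April 2050 has 30 days -> back to March 31, 2050 -> 187 left
March 2050 has 31 days -> back to February 28, 2050 -> 156 left
February 2050 has 28 days -> back to January 31, 2050 -> 128 left
January 2050 has 31 days -> back to December 31, 2049 -> 97 left
December 2049 has 31 days -> back to November 30, 2049 -> 66 left
November 2049 has 30 days -> back to October 31, 2049 -> 36 left
October 2049 has 31 days -> back to September 30, 2049 -> 5 left
September 2049: 30 - 5 = 25 -> lands on September 25

Result: 2049-09-25


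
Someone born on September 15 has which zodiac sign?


Date: September 15
Conventional tropical zodiac dates: Virgo from August 23 onward; Libra starts September 23
September 15 falls within the Virgo range

Virgo


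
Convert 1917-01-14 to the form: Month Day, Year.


ISO 1917-01-14 parses as year=1917, month=01, day=14
Month 1 -> January

January 14, 1917


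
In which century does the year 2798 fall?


Century = (year - 1) // 100 + 1
= (2798 - 1) // 100 + 1
= 2797 // 100 + 1
= 27 + 1

28th century


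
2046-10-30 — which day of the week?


Date: October 30, 2046
Anchor: Jan 1, 2046. With p = 2046 - 1 = 2045: (p + p//4 - p//100 + p//400) mod 7 = (2045 + 511 - 20 + 5) mod 7 = 2541 mod 7 = 0 -> Monday (Mon=0 ... Sun=6)
Days before October (Jan-Sep): 273; offset = 273 + 30 - 1 = 302
Weekday index = (0 + 302) mod 7 = 1

Day of the week: Tuesday


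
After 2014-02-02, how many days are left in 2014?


Day of year: 33 of 365
Remaining = 365 - 33

332 days


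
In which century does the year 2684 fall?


Century = (year - 1) // 100 + 1
= (2684 - 1) // 100 + 1
= 2683 // 100 + 1
= 26 + 1

27th century


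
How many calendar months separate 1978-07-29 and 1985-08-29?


From July 1978 to August 1985
7 years * 12 = 84 months, plus 1 month = 85

85 months


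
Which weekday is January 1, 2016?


Target: January 1, 2016
Anchor: Jan 1, 2016. With p = 2016 - 1 = 2015: (p + p//4 - p//100 + p//400) mod 7 = (2015 + 503 - 20 + 5) mod 7 = 2503 mod 7 = 4 -> Friday (Mon=0 ... Sun=6)
Offset from anchor: 0 days
Weekday index = (4 + 0) mod 7 = 4

Friday


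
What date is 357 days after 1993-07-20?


Start: 1993-07-20, add 357 days
July 1993 has 31 days: 31 - 20 = 11 days to July 31 -> 346 left
August 1993 has 31 days -> 315 left
September 1993 has 30 days -> 285 left
October 1993 has 31 days -> 254 left
November 1993 has 30 days -> 224 left
December 1993 has 31 days -> 193 left
January 1994 has 31 days -> 162 left
February 1994 has 28 days -> 134 left
March 1994 has 31 days -> 103 left
April 1994 has 30 days -> 73 left
May 1994 has 31 days -> 42 left
June 1994 has 30 days -> 12 left
July 1994: 12 <= 31 -> lands on July 12

Result: 1994-07-12


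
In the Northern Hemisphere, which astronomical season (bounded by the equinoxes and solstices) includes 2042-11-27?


Date: November 27
Astronomical Autumn (approx.; exact equinox/solstice day varies by year): September 22 to December 20
November 27 falls within the Autumn window

Autumn


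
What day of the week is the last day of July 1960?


July 1960 has 31 days
Anchor: Jan 1, 1960. With p = 1960 - 1 = 1959: (p + p//4 - p//100 + p//400) mod 7 = (1959 + 489 - 19 + 4) mod 7 = 2433 mod 7 = 4 -> Friday (Mon=0 ... Sun=6)
Days before July (Jan-Jun): 182; July 1 index = (4 + 182) mod 7 = 4 -> Friday
Last day offset: 31 - 1 = 30 days
Weekday index = (4 + 30) mod 7 = 6

Sunday, July 31


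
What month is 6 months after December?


December is month 12
12 + 6 = 18; wrap: 18 - 12 = 6

June


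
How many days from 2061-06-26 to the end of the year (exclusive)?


Day of year: 177 of 365
Remaining = 365 - 177

188 days


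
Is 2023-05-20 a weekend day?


Anchor: Jan 1, 2023. With p = 2023 - 1 = 2022: (p + p//4 - p//100 + p//400) mod 7 = (2022 + 505 - 20 + 5) mod 7 = 2512 mod 7 = 6 -> Sunday (Mon=0 ... Sun=6)
Day of year: 140; offset = 139
Weekday index = (6 + 139) mod 7 = 5 -> Saturday
Weekend days: Saturday, Sunday

Yes


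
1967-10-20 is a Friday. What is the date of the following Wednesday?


Current: Friday
Target: Wednesday
Days ahead: 5

Next Wednesday: 1967-10-25


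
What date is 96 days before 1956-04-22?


Start: 1956-04-22, subtract 96 days
Back 22 days from April 22 reaches March 31, 1956 -> 74 left
March 1956 has 31 days -> back to February 29, 1956 -> 43 left
February 1956 has 29 days -> back to January 31, 1956 -> 14 left
January 1956: 31 - 14 = 17 -> lands on January 17

Result: 1956-01-17


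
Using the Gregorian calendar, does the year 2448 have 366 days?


Gregorian leap year rule: divisible by 4, but not by 100, unless also by 400.
2448 is divisible by 4 but not 100 -> leap year

Yes


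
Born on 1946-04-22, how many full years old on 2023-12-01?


Birth: 1946-04-22
Reference: 2023-12-01
Year difference: 2023 - 1946 = 77

77 years old


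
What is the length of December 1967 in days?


December 1967

31 days


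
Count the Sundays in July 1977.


July 1977 has 31 days
Anchor: Jan 1, 1977. With p = 1977 - 1 = 1976: (p + p//4 - p//100 + p//400) mod 7 = (1976 + 494 - 19 + 4) mod 7 = 2455 mod 7 = 5 -> Saturday (Mon=0 ... Sun=6)
Days before July (Jan-Jun): 181; July 1 index = (5 + 181) mod 7 = 4 -> Friday
First Sunday is July 3
Sundays: 3, 10, 17, 24, 31

5 Sundays


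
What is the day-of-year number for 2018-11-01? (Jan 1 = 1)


Date: November 1, 2018
Days in months 1 through 10: 304
Plus 1 days in November

Day of year: 305


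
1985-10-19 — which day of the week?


Date: October 19, 1985
Anchor: Jan 1, 1985. With p = 1985 - 1 = 1984: (p + p//4 - p//100 + p//400) mod 7 = (1984 + 496 - 19 + 4) mod 7 = 2465 mod 7 = 1 -> Tuesday (Mon=0 ... Sun=6)
Days before October (Jan-Sep): 273; offset = 273 + 19 - 1 = 291
Weekday index = (1 + 291) mod 7 = 5

Day of the week: Saturday


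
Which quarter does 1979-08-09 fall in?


Month: August (month 8)
Q1: Jan-Mar, Q2: Apr-Jun, Q3: Jul-Sep, Q4: Oct-Dec

Q3


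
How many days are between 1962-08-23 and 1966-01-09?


From 1962-08-23 to 1966-01-09
1962-08-23: days before August = 31 + 28 + 31 + 30 + 31 + 30 + 31 = 212 (1962 is not a leap year); day of year = 212 + 23 = 235
1966-01-09: day of year = 9
Rest of 1962: 365 - 235 = 130
Full years 1963 (365), 1964 (366), 1965 (365): 1096
Total = 130 + 1096 + 9 = 1235

1235 days


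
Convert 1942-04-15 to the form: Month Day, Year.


ISO 1942-04-15 parses as year=1942, month=04, day=15
Month 4 -> April

April 15, 1942


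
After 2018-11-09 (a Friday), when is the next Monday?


Current: Friday
Target: Monday
Days ahead: 3

Next Monday: 2018-11-12


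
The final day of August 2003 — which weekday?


August 2003 has 31 days
Anchor: Jan 1, 2003. With p = 2003 - 1 = 2002: (p + p//4 - p//100 + p//400) mod 7 = (2002 + 500 - 20 + 5) mod 7 = 2487 mod 7 = 2 -> Wednesday (Mon=0 ... Sun=6)
Days before August (Jan-Jul): 212; August 1 index = (2 + 212) mod 7 = 4 -> Friday
Last day offset: 31 - 1 = 30 days
Weekday index = (4 + 30) mod 7 = 6

Sunday, August 31


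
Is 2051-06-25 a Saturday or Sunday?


Anchor: Jan 1, 2051. With p = 2051 - 1 = 2050: (p + p//4 - p//100 + p//400) mod 7 = (2050 + 512 - 20 + 5) mod 7 = 2547 mod 7 = 6 -> Sunday (Mon=0 ... Sun=6)
Day of year: 176; offset = 175
Weekday index = (6 + 175) mod 7 = 6 -> Sunday
Weekend days: Saturday, Sunday

Yes


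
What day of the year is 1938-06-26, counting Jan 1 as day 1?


Date: June 26, 1938
Days in months 1 through 5: 151
Plus 26 days in June

Day of year: 177


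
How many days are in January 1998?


January 1998

31 days


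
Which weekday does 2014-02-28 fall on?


Date: February 28, 2014
Anchor: Jan 1, 2014. With p = 2014 - 1 = 2013: (p + p//4 - p//100 + p//400) mod 7 = (2013 + 503 - 20 + 5) mod 7 = 2501 mod 7 = 2 -> Wednesday (Mon=0 ... Sun=6)
Days before February (Jan): 31; offset = 31 + 28 - 1 = 58
Weekday index = (2 + 58) mod 7 = 4

Day of the week: Friday


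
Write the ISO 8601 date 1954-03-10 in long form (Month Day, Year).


ISO 1954-03-10 parses as year=1954, month=03, day=10
Month 3 -> March

March 10, 1954


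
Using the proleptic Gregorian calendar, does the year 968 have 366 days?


Gregorian leap year rule: divisible by 4, but not by 100, unless also by 400.
968 is divisible by 4 but not 100 -> leap year

Yes


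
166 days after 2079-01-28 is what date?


Start: 2079-01-28, add 166 days
January 2079 has 31 days: 31 - 28 = 3 days to January 31 -> 163 left
February 2079 has 28 days -> 135 left
March 2079 has 31 days -> 104 left
April 2079 has 30 days -> 74 left
May 2079 has 31 days -> 43 left
June 2079 has 30 days -> 13 left
July 2079: 13 <= 31 -> lands on July 13

Result: 2079-07-13


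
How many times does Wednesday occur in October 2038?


October 2038 has 31 days
Anchor: Jan 1, 2038. With p = 2038 - 1 = 2037: (p + p//4 - p//100 + p//400) mod 7 = (2037 + 509 - 20 + 5) mod 7 = 2531 mod 7 = 4 -> Friday (Mon=0 ... Sun=6)
Days before October (Jan-Sep): 273; October 1 index = (4 + 273) mod 7 = 4 -> Friday
First Wednesday is October 6
Wednesdays: 6, 13, 20, 27

4 Wednesdays


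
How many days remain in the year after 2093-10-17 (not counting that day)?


Day of year: 290 of 365
Remaining = 365 - 290

75 days


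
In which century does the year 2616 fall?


Century = (year - 1) // 100 + 1
= (2616 - 1) // 100 + 1
= 2615 // 100 + 1
= 26 + 1

27th century


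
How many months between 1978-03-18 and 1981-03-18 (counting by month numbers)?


From March 1978 to March 1981
3 years * 12 = 36 months = 36

36 months


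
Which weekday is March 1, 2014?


Target: March 1, 2014
Anchor: Jan 1, 2014. With p = 2014 - 1 = 2013: (p + p//4 - p//100 + p//400) mod 7 = (2013 + 503 - 20 + 5) mod 7 = 2501 mod 7 = 2 -> Wednesday (Mon=0 ... Sun=6)
Days before March (Jan-Feb): 59 days
Weekday index = (2 + 59) mod 7 = 5

Saturday


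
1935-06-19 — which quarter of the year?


Month: June (month 6)
Q1: Jan-Mar, Q2: Apr-Jun, Q3: Jul-Sep, Q4: Oct-Dec

Q2


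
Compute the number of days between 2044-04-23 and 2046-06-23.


From 2044-04-23 to 2046-06-23
2044-04-23: days before April = 31 + 29 + 31 = 91 (2044 is a leap year); day of year = 91 + 23 = 114
2046-06-23: days before June = 31 + 28 + 31 + 30 + 31 = 151 (2046 is not a leap year); day of year = 151 + 23 = 174
Rest of 2044: 366 - 114 = 252
Full years 2045 (365): 365
Total = 252 + 365 + 174 = 791

791 days


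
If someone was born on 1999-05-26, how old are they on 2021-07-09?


Birth: 1999-05-26
Reference: 2021-07-09
Year difference: 2021 - 1999 = 22

22 years old


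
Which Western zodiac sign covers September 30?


Date: September 30
Conventional tropical zodiac dates: Libra from September 23 onward; Scorpio starts October 23
September 30 falls within the Libra range

Libra


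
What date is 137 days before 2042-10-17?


Start: 2042-10-17, subtract 137 days
Back 17 days from October 17 reaches September 30, 2042 -> 120 left
September 2042 has 30 days -> back to August 31, 2042 -> 90 left
August 2042 has 31 days -> back to July 31, 2042 -> 59 left
July 2042 has 31 days -> back to June 30, 2042 -> 28 left
June 2042: 30 - 28 = 2 -> lands on June 2

Result: 2042-06-02


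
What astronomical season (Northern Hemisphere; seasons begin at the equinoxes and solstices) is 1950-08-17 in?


Date: August 17
Astronomical Summer (approx.; exact equinox/solstice day varies by year): June 21 to September 21
August 17 falls within the Summer window

Summer


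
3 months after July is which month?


July is month 7
7 + 3 = 10

October


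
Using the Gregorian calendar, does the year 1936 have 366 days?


Gregorian leap year rule: divisible by 4, but not by 100, unless also by 400.
1936 is divisible by 4 but not 100 -> leap year

Yes


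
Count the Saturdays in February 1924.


February 1924 has 29 days
Anchor: Jan 1, 1924. With p = 1924 - 1 = 1923: (p + p//4 - p//100 + p//400) mod 7 = (1923 + 480 - 19 + 4) mod 7 = 2388 mod 7 = 1 -> Tuesday (Mon=0 ... Sun=6)
Days before February (Jan): 31; February 1 index = (1 + 31) mod 7 = 4 -> Friday
First Saturday is February 2
Saturdays: 2, 9, 16, 23

4 Saturdays


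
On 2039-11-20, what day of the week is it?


Date: November 20, 2039
Anchor: Jan 1, 2039. With p = 2039 - 1 = 2038: (p + p//4 - p//100 + p//400) mod 7 = (2038 + 509 - 20 + 5) mod 7 = 2532 mod 7 = 5 -> Saturday (Mon=0 ... Sun=6)
Days before November (Jan-Oct): 304; offset = 304 + 20 - 1 = 323
Weekday index = (5 + 323) mod 7 = 6

Day of the week: Sunday


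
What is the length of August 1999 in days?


August 1999

31 days


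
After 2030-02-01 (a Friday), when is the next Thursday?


Current: Friday
Target: Thursday
Days ahead: 6

Next Thursday: 2030-02-07


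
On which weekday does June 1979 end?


June 1979 has 30 days
Anchor: Jan 1, 1979. With p = 1979 - 1 = 1978: (p + p//4 - p//100 + p//400) mod 7 = (1978 + 494 - 19 + 4) mod 7 = 2457 mod 7 = 0 -> Monday (Mon=0 ... Sun=6)
Days before June (Jan-May): 151; June 1 index = (0 + 151) mod 7 = 4 -> Friday
Last day offset: 30 - 1 = 29 days
Weekday index = (4 + 29) mod 7 = 5

Saturday, June 30


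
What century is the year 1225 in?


Century = (year - 1) // 100 + 1
= (1225 - 1) // 100 + 1
= 1224 // 100 + 1
= 12 + 1

13th century


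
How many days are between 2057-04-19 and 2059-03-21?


From 2057-04-19 to 2059-03-21
2057-04-19: days before April = 31 + 28 + 31 = 90 (2057 is not a leap year); day of year = 90 + 19 = 109
2059-03-21: days before March = 31 + 28 = 59 (2059 is not a leap year); day of year = 59 + 21 = 80
Rest of 2057: 365 - 109 = 256
Full years 2058 (365): 365
Total = 256 + 365 + 80 = 701

701 days


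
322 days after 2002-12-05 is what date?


Start: 2002-12-05, add 322 days
December 2002 has 31 days: 31 - 5 = 26 days to December 31 -> 296 left
January 2003 has 31 days -> 265 left
February 2003 has 28 days -> 237 left
March 2003 has 31 days -> 206 left
April 2003 has 30 days -> 176 left
May 2003 has 31 days -> 145 left
June 2003 has 30 days -> 115 left
July 2003 has 31 days -> 84 left
August 2003 has 31 days -> 53 left
September 2003 has 30 days -> 23 left
October 2003: 23 <= 31 -> lands on October 23

Result: 2003-10-23


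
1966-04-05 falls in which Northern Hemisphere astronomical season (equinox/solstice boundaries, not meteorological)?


Date: April 5
Astronomical Spring (approx.; exact equinox/solstice day varies by year): March 20 to June 20
April 5 falls within the Spring window

Spring


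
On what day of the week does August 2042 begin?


Target: August 1, 2042
Anchor: Jan 1, 2042. With p = 2042 - 1 = 2041: (p + p//4 - p//100 + p//400) mod 7 = (2041 + 510 - 20 + 5) mod 7 = 2536 mod 7 = 2 -> Wednesday (Mon=0 ... Sun=6)
Days before August (Jan-Jul): 212 days
Weekday index = (2 + 212) mod 7 = 4

Friday


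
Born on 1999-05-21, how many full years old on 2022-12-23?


Birth: 1999-05-21
Reference: 2022-12-23
Year difference: 2022 - 1999 = 23

23 years old


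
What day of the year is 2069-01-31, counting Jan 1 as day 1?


Date: January 31, 2069
No months before January
Plus 31 days in January

Day of year: 31


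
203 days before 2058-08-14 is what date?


Start: 2058-08-14, subtract 203 days
Back 14 days from August 14 reaches July 31, 2058 -> 189 left
July 2058 has 31 days -> back to June 30, 2058 -> 158 left
June 2058 has 30 days -> back to May 31, 2058 -> 128 left
May 2058 has 31 days -> back to April 30, 2058 -> 97 left
April 2058 has 30 days -> back to March 31, 2058 -> 67 left
March 2058 has 31 days -> back to February 28, 2058 -> 36 left
February 2058 has 28 days -> back to January 31, 2058 -> 8 left
January 2058: 31 - 8 = 23 -> lands on January 23

Result: 2058-01-23


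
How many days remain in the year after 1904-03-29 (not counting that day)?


Day of year: 89 of 366
Remaining = 366 - 89

277 days


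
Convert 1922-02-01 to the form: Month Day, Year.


ISO 1922-02-01 parses as year=1922, month=02, day=01
Month 2 -> February

February 1, 1922


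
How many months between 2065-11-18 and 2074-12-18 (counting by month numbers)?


From November 2065 to December 2074
9 years * 12 = 108 months, plus 1 month = 109

109 months


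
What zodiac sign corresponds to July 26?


Date: July 26
Conventional tropical zodiac dates: Leo from July 23 onward; Virgo starts August 23
July 26 falls within the Leo range

Leo


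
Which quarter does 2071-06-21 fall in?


Month: June (month 6)
Q1: Jan-Mar, Q2: Apr-Jun, Q3: Jul-Sep, Q4: Oct-Dec

Q2


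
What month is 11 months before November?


November is month 11
11 - 11 = 0; wrap: 0 + 12 = 12

December


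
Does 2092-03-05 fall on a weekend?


Anchor: Jan 1, 2092. With p = 2092 - 1 = 2091: (p + p//4 - p//100 + p//400) mod 7 = (2091 + 522 - 20 + 5) mod 7 = 2598 mod 7 = 1 -> Tuesday (Mon=0 ... Sun=6)
Day of year: 65; offset = 64
Weekday index = (1 + 64) mod 7 = 2 -> Wednesday
Weekend days: Saturday, Sunday

No


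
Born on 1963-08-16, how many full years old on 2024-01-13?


Birth: 1963-08-16
Reference: 2024-01-13
Year difference: 2024 - 1963 = 61
Birthday not yet reached in 2024, subtract 1

60 years old


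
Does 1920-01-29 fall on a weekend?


Anchor: Jan 1, 1920. With p = 1920 - 1 = 1919: (p + p//4 - p//100 + p//400) mod 7 = (1919 + 479 - 19 + 4) mod 7 = 2383 mod 7 = 3 -> Thursday (Mon=0 ... Sun=6)
Day of year: 29; offset = 28
Weekday index = (3 + 28) mod 7 = 3 -> Thursday
Weekend days: Saturday, Sunday

No


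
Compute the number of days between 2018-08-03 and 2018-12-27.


From 2018-08-03 to 2018-12-27
2018-08-03: days before August = 31 + 28 + 31 + 30 + 31 + 30 + 31 = 212 (2018 is not a leap year); day of year = 212 + 3 = 215
2018-12-27: days before December = 31 + 28 + 31 + 30 + 31 + 30 + 31 + 31 + 30 + 31 + 30 = 334 (2018 is not a leap year); day of year = 334 + 27 = 361
Same year: 361 - 215 = 146

146 days


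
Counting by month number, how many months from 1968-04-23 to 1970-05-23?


From April 1968 to May 1970
2 years * 12 = 24 months, plus 1 month = 25

25 months


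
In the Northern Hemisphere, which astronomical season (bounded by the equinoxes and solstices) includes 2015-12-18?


Date: December 18
Astronomical Autumn (approx.; exact equinox/solstice day varies by year): September 22 to December 20
December 18 falls within the Autumn window

Autumn


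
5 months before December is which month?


December is month 12
12 - 5 = 7

July


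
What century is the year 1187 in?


Century = (year - 1) // 100 + 1
= (1187 - 1) // 100 + 1
= 1186 // 100 + 1
= 11 + 1

12th century


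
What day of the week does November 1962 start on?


Target: November 1, 1962
Anchor: Jan 1, 1962. With p = 1962 - 1 = 1961: (p + p//4 - p//100 + p//400) mod 7 = (1961 + 490 - 19 + 4) mod 7 = 2436 mod 7 = 0 -> Monday (Mon=0 ... Sun=6)
Days before November (Jan-Oct): 304 days
Weekday index = (0 + 304) mod 7 = 3

Thursday


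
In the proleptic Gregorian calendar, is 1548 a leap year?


Gregorian leap year rule: divisible by 4, but not by 100, unless also by 400.
1548 is divisible by 4 but not 100 -> leap year

Yes


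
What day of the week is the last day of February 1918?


February 1918 has 28 days
Anchor: Jan 1, 1918. With p = 1918 - 1 = 1917: (p + p//4 - p//100 + p//400) mod 7 = (1917 + 479 - 19 + 4) mod 7 = 2381 mod 7 = 1 -> Tuesday (Mon=0 ... Sun=6)
Days before February (Jan): 31; February 1 index = (1 + 31) mod 7 = 4 -> Friday
Last day offset: 28 - 1 = 27 days
Weekday index = (4 + 27) mod 7 = 3

Thursday, February 28


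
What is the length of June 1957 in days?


June 1957

30 days
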